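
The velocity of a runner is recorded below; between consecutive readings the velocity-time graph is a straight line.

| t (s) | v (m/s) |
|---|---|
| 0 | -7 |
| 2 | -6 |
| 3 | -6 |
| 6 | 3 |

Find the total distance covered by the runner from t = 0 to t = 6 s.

Distance (not displacement) is the total path length: add the absolute areas under v-t.
0–2 s: |½(-7 + -6)(2)| = 13 m
2–3 s: |-6| × 1 = 6 m
3–6 s: v = 0 at t = 5 s; triangle areas 6 + 1.5 = 7.5 m
Total distance = 26.5 m

26.5 m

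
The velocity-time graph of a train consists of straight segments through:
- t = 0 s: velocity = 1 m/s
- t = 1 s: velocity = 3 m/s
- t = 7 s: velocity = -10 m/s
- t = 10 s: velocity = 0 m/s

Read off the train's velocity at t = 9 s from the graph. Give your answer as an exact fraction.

On 7–10 s the graph is linear from -10 to 0 m/s: v(9) = -10 + (0 − -10)·(9 − 7)/(10 − 7) = -10/3 m/s.

-10/3 m/s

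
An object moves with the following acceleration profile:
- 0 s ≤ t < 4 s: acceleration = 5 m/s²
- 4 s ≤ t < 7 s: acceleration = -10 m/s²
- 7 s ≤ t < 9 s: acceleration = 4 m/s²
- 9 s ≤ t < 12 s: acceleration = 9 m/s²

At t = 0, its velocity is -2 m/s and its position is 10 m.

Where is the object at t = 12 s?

63.5 m

On each constant-a segment, Δv = aΔt and Δx = v₀Δt + ½aΔt²; chain segment to segment.
0–4 s: v starts -2 m/s; Δx = -2·4 + ½·5·4² = 32 m; v ends 18 m/s.
4–7 s: v starts 18 m/s; Δx = 18·3 + ½·-10·3² = 9 m; v ends -12 m/s.
7–9 s: v starts -12 m/s; Δx = -12·2 + ½·4·2² = -16 m; v ends -4 m/s.
9–12 s: v starts -4 m/s; Δx = -4·3 + ½·9·3² = 28.5 m; v ends 23 m/s.
x(12) = 10 + Σ Δx = 63.5 m.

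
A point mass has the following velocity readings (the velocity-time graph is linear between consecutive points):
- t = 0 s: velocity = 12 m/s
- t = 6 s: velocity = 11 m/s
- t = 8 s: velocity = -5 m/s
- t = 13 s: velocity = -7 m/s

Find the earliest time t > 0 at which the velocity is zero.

t = 7.375 s

v changes sign on 6–8 s (from 11 to -5); the graph is linear there, so v = 0 at t = 6 + (-11)·(8 − 6)/(-5 − 11) = 7.375 s.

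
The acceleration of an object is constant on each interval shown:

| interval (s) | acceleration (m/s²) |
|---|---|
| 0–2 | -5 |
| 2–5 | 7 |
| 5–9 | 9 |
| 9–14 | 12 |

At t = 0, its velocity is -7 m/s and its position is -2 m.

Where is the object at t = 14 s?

On each constant-a segment, Δv = aΔt and Δx = v₀Δt + ½aΔt²; chain segment to segment.
0–2 s: v starts -7 m/s; Δx = -7·2 + ½·-5·2² = -24 m; v ends -17 m/s.
2–5 s: v starts -17 m/s; Δx = -17·3 + ½·7·3² = -19.5 m; v ends 4 m/s.
5–9 s: v starts 4 m/s; Δx = 4·4 + ½·9·4² = 88 m; v ends 40 m/s.
9–14 s: v starts 40 m/s; Δx = 40·5 + ½·12·5² = 350 m; v ends 100 m/s.
x(14) = -2 + Σ Δx = 392.5 m.

392.5 m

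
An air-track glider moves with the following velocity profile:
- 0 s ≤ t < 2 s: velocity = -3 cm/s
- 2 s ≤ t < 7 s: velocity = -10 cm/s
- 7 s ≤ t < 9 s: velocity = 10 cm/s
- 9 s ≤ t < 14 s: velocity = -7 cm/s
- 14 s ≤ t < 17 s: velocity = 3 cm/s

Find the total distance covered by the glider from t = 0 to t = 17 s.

120 cm

Total distance travelled is ∫|v| dt — sum the magnitudes of each area piece.
0–2 s: |-3| × 2 = 6 cm
2–7 s: |-10| × 5 = 50 cm
7–9 s: |10| × 2 = 20 cm
9–14 s: |-7| × 5 = 35 cm
14–17 s: |3| × 3 = 9 cm
Total distance = 120 cm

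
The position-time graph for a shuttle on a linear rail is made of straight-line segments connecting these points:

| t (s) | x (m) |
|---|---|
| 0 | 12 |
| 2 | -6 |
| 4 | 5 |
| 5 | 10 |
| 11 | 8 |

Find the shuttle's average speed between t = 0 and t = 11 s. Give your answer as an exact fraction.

36/11 m/s

Average speed = (total path length)/(elapsed time); on a piecewise-linear x-t graph the path length is Σ|Δx|.
0–2 s: |Δx| = |-6 − 12| = 18 m
2–4 s: |Δx| = |5 − -6| = 11 m
4–5 s: |Δx| = |10 − 5| = 5 m
5–11 s: |Δx| = |8 − 10| = 2 m
Total path = 36 m; average speed = 36/11 = 36/11 m/s.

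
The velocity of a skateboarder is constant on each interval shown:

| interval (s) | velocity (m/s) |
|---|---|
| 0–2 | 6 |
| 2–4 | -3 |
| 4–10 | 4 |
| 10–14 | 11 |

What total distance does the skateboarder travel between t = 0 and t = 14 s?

86 m

Distance (not displacement) is the total path length: add the absolute areas under v-t.
0–2 s: |6| × 2 = 12 m
2–4 s: |-3| × 2 = 6 m
4–10 s: |4| × 6 = 24 m
10–14 s: |11| × 4 = 44 m
Total distance = 86 m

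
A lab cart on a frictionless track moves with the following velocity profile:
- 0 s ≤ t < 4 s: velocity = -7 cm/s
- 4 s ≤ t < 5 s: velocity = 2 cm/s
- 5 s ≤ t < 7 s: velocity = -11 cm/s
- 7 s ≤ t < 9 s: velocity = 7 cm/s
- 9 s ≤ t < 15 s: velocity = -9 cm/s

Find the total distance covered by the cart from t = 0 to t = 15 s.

Total distance travelled is ∫|v| dt — sum the magnitudes of each area piece.
0–4 s: |-7| × 4 = 28 cm
4–5 s: |2| × 1 = 2 cm
5–7 s: |-11| × 2 = 22 cm
7–9 s: |7| × 2 = 14 cm
9–15 s: |-9| × 6 = 54 cm
Total distance = 120 cm

120 cm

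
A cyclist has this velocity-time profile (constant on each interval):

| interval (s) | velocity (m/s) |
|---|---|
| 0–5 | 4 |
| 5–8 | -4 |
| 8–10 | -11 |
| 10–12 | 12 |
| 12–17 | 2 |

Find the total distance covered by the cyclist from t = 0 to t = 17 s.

88 m

Total distance travelled is ∫|v| dt — sum the magnitudes of each area piece.
0–5 s: |4| × 5 = 20 m
5–8 s: |-4| × 3 = 12 m
8–10 s: |-11| × 2 = 22 m
10–12 s: |12| × 2 = 24 m
12–17 s: |2| × 5 = 10 m
Total distance = 88 m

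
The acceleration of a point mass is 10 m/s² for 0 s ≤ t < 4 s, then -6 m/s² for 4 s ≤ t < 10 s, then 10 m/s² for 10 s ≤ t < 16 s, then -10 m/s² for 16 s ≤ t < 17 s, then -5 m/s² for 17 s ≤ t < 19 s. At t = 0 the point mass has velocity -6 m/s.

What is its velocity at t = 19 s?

Δv equals the area under the a-t graph; then v = v₀ + Δv.
0–4 s: 10 × 4 = 40 m/s
4–10 s: -6 × 6 = -36 m/s
10–16 s: 10 × 6 = 60 m/s
16–17 s: -10 × 1 = -10 m/s
17–19 s: -5 × 2 = -10 m/s
Δv = 44 m/s, so v(19) = -6 + (44) = 38 m/s.

38 m/s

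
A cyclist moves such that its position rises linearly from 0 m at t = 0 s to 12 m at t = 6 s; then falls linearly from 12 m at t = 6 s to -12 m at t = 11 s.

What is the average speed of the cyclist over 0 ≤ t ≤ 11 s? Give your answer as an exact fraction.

Average speed = (total path length)/(elapsed time); on a piecewise-linear x-t graph the path length is Σ|Δx|.
0–6 s: |Δx| = |12 − 0| = 12 m
6–11 s: |Δx| = |-12 − 12| = 24 m
Total path = 36 m; average speed = 36/11 = 36/11 m/s.

36/11 m/s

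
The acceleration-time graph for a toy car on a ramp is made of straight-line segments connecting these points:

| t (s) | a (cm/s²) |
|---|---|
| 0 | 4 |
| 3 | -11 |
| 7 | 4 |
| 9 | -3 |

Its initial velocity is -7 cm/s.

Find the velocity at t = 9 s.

Δv equals the area under the a-t graph; then v = v₀ + Δv.
0–3 s: ½(4 + -11)(3) = -10.5 cm/s
3–7 s: ½(-11 + 4)(4) = -14 cm/s
7–9 s: ½(4 + -3)(2) = 1 cm/s
Δv = -23.5 cm/s, so v(9) = -7 + (-23.5) = -30.5 cm/s.

-30.5 cm/s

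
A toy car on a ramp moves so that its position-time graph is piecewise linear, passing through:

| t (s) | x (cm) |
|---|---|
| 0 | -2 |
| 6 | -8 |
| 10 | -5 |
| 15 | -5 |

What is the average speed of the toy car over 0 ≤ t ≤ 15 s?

0.6 cm/s

Average speed = (total path length)/(elapsed time); on a piecewise-linear x-t graph the path length is Σ|Δx|.
0–6 s: |Δx| = |-8 − -2| = 6 cm
6–10 s: |Δx| = |-5 − -8| = 3 cm
10–15 s: |Δx| = |-5 − -5| = 0 cm
Total path = 9 cm; average speed = 9/15 = 0.6 cm/s.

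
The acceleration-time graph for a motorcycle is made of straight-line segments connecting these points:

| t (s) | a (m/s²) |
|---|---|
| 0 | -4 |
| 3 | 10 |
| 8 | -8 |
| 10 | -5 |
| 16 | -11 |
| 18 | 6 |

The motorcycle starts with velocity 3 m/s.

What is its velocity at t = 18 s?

-49 m/s

Δv equals the area under the a-t graph; then v = v₀ + Δv.
0–3 s: ½(-4 + 10)(3) = 9 m/s
3–8 s: ½(10 + -8)(5) = 5 m/s
8–10 s: ½(-8 + -5)(2) = -13 m/s
10–16 s: ½(-5 + -11)(6) = -48 m/s
16–18 s: ½(-11 + 6)(2) = -5 m/s
Δv = -52 m/s, so v(18) = 3 + (-52) = -49 m/s.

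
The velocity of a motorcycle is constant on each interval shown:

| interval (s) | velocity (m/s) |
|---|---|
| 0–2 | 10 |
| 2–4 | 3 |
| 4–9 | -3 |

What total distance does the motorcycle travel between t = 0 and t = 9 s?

Distance (not displacement) is the total path length: add the absolute areas under v-t.
0–2 s: |10| × 2 = 20 m
2–4 s: |3| × 2 = 6 m
4–9 s: |-3| × 5 = 15 m
Total distance = 41 m

41 m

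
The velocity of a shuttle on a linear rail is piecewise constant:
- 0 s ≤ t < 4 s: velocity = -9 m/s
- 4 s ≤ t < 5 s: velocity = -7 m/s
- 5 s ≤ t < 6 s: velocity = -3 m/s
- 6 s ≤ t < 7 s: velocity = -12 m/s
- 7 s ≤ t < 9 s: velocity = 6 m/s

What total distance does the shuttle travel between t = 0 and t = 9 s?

Distance (not displacement) is the total path length: add the absolute areas under v-t.
0–4 s: |-9| × 4 = 36 m
4–5 s: |-7| × 1 = 7 m
5–6 s: |-3| × 1 = 3 m
6–7 s: |-12| × 1 = 12 m
7–9 s: |6| × 2 = 12 m
Total distance = 70 m

70 m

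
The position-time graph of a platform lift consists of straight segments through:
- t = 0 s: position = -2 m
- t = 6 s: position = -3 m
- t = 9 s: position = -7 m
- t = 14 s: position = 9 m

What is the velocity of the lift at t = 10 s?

3.2 m/s

Velocity is the slope of the x-t graph on 9–14 s: (9 − -7)/(14 − 9) = 3.2 m/s.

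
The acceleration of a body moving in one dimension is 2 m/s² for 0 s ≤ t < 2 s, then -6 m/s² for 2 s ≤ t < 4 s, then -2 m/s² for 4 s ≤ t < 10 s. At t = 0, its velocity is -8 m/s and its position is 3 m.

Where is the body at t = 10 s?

-161 m

On each constant-a segment, Δv = aΔt and Δx = v₀Δt + ½aΔt²; chain segment to segment.
0–2 s: v starts -8 m/s; Δx = -8·2 + ½·2·2² = -12 m; v ends -4 m/s.
2–4 s: v starts -4 m/s; Δx = -4·2 + ½·-6·2² = -20 m; v ends -16 m/s.
4–10 s: v starts -16 m/s; Δx = -16·6 + ½·-2·6² = -132 m; v ends -28 m/s.
x(10) = 3 + Σ Δx = -161 m.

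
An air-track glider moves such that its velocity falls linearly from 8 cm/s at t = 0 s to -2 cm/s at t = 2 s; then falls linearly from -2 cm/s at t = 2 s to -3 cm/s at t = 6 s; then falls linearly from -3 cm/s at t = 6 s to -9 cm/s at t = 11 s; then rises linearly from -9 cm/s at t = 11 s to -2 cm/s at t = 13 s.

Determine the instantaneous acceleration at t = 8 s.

-1.2 cm/s²

Acceleration is the slope of the v-t graph on 6–11 s: (-9 − -3)/(11 − 6) = -1.2 cm/s².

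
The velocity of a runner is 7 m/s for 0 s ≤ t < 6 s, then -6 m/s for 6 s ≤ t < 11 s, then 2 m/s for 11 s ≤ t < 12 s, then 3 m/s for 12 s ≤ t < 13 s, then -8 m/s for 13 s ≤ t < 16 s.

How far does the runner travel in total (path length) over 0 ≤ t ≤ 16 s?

101 m

Distance (not displacement) is the total path length: add the absolute areas under v-t.
0–6 s: |7| × 6 = 42 m
6–11 s: |-6| × 5 = 30 m
11–12 s: |2| × 1 = 2 m
12–13 s: |3| × 1 = 3 m
13–16 s: |-8| × 3 = 24 m
Total distance = 101 m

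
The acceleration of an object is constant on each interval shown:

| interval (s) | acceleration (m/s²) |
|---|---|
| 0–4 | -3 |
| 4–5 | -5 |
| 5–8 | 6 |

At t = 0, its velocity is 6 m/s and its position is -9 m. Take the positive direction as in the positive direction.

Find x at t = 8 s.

-23.5 m

On each constant-a segment, Δv = aΔt and Δx = v₀Δt + ½aΔt²; chain segment to segment.
0–4 s: v starts 6 m/s; Δx = 6·4 + ½·-3·4² = 0 m; v ends -6 m/s.
4–5 s: v starts -6 m/s; Δx = -6·1 + ½·-5·1² = -8.5 m; v ends -11 m/s.
5–8 s: v starts -11 m/s; Δx = -11·3 + ½·6·3² = -6 m; v ends 7 m/s.
x(8) = -9 + Σ Δx = -23.5 m.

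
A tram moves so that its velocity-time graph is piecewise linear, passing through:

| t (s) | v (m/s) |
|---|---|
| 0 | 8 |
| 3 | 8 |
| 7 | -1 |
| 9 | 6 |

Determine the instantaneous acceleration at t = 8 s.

3.5 m/s²

Acceleration is the slope of the v-t graph on 7–9 s: (6 − -1)/(9 − 7) = 3.5 m/s².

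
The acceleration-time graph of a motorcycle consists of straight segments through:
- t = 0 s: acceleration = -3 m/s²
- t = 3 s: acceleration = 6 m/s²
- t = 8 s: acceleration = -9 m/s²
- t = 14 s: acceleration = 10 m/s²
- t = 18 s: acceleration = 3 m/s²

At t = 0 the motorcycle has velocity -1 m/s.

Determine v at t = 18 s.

25 m/s

Δv equals the area under the a-t graph; then v = v₀ + Δv.
0–3 s: ½(-3 + 6)(3) = 4.5 m/s
3–8 s: ½(6 + -9)(5) = -7.5 m/s
8–14 s: ½(-9 + 10)(6) = 3 m/s
14–18 s: ½(10 + 3)(4) = 26 m/s
Δv = 26 m/s, so v(18) = -1 + (26) = 25 m/s.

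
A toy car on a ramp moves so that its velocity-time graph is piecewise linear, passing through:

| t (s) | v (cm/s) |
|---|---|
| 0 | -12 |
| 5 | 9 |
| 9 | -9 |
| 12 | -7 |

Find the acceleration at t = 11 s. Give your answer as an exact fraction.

Acceleration is the slope of the v-t graph on 9–12 s: (-7 − -9)/(12 − 9) = 2/3 cm/s².

2/3 cm/s²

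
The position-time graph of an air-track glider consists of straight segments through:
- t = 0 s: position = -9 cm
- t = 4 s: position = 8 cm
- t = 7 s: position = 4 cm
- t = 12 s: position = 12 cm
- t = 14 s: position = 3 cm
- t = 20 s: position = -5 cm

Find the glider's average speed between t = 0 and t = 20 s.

Average speed = (total path length)/(elapsed time); on a piecewise-linear x-t graph the path length is Σ|Δx|.
0–4 s: |Δx| = |8 − -9| = 17 cm
4–7 s: |Δx| = |4 − 8| = 4 cm
7–12 s: |Δx| = |12 − 4| = 8 cm
12–14 s: |Δx| = |3 − 12| = 9 cm
14–20 s: |Δx| = |-5 − 3| = 8 cm
Total path = 46 cm; average speed = 46/20 = 2.3 cm/s.

2.3 cm/s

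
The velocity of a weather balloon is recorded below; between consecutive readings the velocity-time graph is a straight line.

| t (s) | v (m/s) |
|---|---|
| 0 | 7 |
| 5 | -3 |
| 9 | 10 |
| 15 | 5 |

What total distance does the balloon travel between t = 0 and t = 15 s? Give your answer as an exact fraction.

1983/26 m

Total distance travelled is ∫|v| dt — sum the magnitudes of each area piece.
0–5 s: v = 0 at t = 3.5 s; triangle areas 12.25 + 2.25 = 14.5 m
5–9 s: v = 0 at t = 77/13 s; triangle areas 18/13 + 200/13 = 218/13 m
9–15 s: |½(10 + 5)(6)| = 45 m
Total distance = 1983/26 m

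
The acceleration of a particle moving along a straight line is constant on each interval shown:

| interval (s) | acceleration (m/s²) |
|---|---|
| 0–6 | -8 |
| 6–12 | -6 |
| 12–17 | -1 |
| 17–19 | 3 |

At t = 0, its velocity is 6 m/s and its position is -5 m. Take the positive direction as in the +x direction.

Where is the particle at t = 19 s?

-1035.5 m

On each constant-a segment, Δv = aΔt and Δx = v₀Δt + ½aΔt²; chain segment to segment.
0–6 s: v starts 6 m/s; Δx = 6·6 + ½·-8·6² = -108 m; v ends -42 m/s.
6–12 s: v starts -42 m/s; Δx = -42·6 + ½·-6·6² = -360 m; v ends -78 m/s.
12–17 s: v starts -78 m/s; Δx = -78·5 + ½·-1·5² = -402.5 m; v ends -83 m/s.
17–19 s: v starts -83 m/s; Δx = -83·2 + ½·3·2² = -160 m; v ends -77 m/s.
x(19) = -5 + Σ Δx = -1035.5 m.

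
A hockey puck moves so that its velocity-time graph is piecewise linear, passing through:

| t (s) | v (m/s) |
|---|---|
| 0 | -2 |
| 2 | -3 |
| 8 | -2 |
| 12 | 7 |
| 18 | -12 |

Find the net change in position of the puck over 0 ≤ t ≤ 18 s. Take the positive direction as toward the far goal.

-25 m

Displacement is the signed area under the v-t curve.
0–2 s: ½(-2 + -3)(2) = -5 m
2–8 s: ½(-3 + -2)(6) = -15 m
8–12 s: ½(-2 + 7)(4) = 10 m
12–18 s: ½(7 + -12)(6) = -15 m
Net displacement = -25 m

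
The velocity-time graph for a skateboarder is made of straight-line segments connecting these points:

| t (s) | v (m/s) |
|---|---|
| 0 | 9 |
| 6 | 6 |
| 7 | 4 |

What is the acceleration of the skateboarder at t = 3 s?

Acceleration is the slope of the v-t graph on 0–6 s: (6 − 9)/(6 − 0) = -0.5 m/s².

-0.5 m/s²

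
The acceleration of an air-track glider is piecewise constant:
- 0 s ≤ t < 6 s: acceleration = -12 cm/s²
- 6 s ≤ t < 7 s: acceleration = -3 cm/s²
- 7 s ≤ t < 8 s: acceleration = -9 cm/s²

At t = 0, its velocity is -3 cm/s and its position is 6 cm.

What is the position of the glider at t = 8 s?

-387 cm

On each constant-a segment, Δv = aΔt and Δx = v₀Δt + ½aΔt²; chain segment to segment.
0–6 s: v starts -3 cm/s; Δx = -3·6 + ½·-12·6² = -234 cm; v ends -75 cm/s.
6–7 s: v starts -75 cm/s; Δx = -75·1 + ½·-3·1² = -76.5 cm; v ends -78 cm/s.
7–8 s: v starts -78 cm/s; Δx = -78·1 + ½·-9·1² = -82.5 cm; v ends -87 cm/s.
x(8) = 6 + Σ Δx = -387 cm.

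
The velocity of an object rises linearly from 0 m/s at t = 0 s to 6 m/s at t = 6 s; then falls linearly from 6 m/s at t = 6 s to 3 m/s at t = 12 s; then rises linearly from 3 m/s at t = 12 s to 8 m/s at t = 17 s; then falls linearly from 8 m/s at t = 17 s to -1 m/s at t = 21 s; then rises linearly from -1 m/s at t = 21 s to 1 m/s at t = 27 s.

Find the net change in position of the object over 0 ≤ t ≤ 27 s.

86.5 m

Displacement is the signed area under the v-t curve.
0–6 s: ½(0 + 6)(6) = 18 m
6–12 s: ½(6 + 3)(6) = 27 m
12–17 s: ½(3 + 8)(5) = 27.5 m
17–21 s: ½(8 + -1)(4) = 14 m
21–27 s: ½(-1 + 1)(6) = 0 m
Net displacement = 86.5 m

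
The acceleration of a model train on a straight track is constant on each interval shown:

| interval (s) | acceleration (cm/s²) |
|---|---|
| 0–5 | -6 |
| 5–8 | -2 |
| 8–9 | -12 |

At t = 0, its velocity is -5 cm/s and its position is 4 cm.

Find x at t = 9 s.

-257 cm

On each constant-a segment, Δv = aΔt and Δx = v₀Δt + ½aΔt²; chain segment to segment.
0–5 s: v starts -5 cm/s; Δx = -5·5 + ½·-6·5² = -100 cm; v ends -35 cm/s.
5–8 s: v starts -35 cm/s; Δx = -35·3 + ½·-2·3² = -114 cm; v ends -41 cm/s.
8–9 s: v starts -41 cm/s; Δx = -41·1 + ½·-12·1² = -47 cm; v ends -53 cm/s.
x(9) = 4 + Σ Δx = -257 cm.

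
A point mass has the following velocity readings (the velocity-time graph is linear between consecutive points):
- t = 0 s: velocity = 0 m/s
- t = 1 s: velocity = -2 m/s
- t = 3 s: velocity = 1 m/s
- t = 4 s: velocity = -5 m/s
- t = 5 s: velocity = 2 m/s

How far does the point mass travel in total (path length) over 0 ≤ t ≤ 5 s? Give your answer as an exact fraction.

Total distance travelled is ∫|v| dt — sum the magnitudes of each area piece.
0–1 s: |½(0 + -2)(1)| = 1 m
1–3 s: v = 0 at t = 7/3 s; triangle areas 4/3 + 1/3 = 5/3 m
3–4 s: v = 0 at t = 19/6 s; triangle areas 1/12 + 25/12 = 13/6 m
4–5 s: v = 0 at t = 33/7 s; triangle areas 25/14 + 2/7 = 29/14 m
Total distance = 145/21 m

145/21 m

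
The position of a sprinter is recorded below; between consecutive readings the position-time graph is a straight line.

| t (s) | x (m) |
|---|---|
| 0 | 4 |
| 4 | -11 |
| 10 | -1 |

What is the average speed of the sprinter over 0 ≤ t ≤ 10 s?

Average speed = (total path length)/(elapsed time); on a piecewise-linear x-t graph the path length is Σ|Δx|.
0–4 s: |Δx| = |-11 − 4| = 15 m
4–10 s: |Δx| = |-1 − -11| = 10 m
Total path = 25 m; average speed = 25/10 = 2.5 m/s.

2.5 m/s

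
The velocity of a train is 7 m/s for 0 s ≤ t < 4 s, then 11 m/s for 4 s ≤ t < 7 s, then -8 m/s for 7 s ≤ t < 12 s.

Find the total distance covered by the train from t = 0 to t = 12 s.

Total distance travelled is ∫|v| dt — sum the magnitudes of each area piece.
0–4 s: |7| × 4 = 28 m
4–7 s: |11| × 3 = 33 m
7–12 s: |-8| × 5 = 40 m
Total distance = 101 m

101 m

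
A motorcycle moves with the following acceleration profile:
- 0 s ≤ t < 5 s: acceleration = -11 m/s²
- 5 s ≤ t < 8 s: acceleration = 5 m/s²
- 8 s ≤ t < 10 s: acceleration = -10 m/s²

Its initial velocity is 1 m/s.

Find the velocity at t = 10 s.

-59 m/s

Δv equals the area under the a-t graph; then v = v₀ + Δv.
0–5 s: -11 × 5 = -55 m/s
5–8 s: 5 × 3 = 15 m/s
8–10 s: -10 × 2 = -20 m/s
Δv = -60 m/s, so v(10) = 1 + (-60) = -59 m/s.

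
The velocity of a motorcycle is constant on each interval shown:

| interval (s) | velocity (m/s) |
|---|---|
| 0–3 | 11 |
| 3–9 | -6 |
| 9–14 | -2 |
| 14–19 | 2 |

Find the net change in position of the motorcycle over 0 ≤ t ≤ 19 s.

Displacement is the signed area under the v-t curve.
0–3 s: 11 × 3 = 33 m
3–9 s: -6 × 6 = -36 m
9–14 s: -2 × 5 = -10 m
14–19 s: 2 × 5 = 10 m
Net displacement = -3 m

-3 m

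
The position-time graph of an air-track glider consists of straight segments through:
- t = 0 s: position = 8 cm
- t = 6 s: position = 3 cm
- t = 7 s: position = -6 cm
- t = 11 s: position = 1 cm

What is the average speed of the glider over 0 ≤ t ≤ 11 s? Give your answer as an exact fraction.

Average speed = (total path length)/(elapsed time); on a piecewise-linear x-t graph the path length is Σ|Δx|.
0–6 s: |Δx| = |3 − 8| = 5 cm
6–7 s: |Δx| = |-6 − 3| = 9 cm
7–11 s: |Δx| = |1 − -6| = 7 cm
Total path = 21 cm; average speed = 21/11 = 21/11 cm/s.

21/11 cm/s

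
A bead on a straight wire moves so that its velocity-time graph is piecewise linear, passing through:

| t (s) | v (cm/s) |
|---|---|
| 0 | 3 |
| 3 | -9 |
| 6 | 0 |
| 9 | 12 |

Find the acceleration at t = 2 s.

-4 cm/s²

Acceleration is the slope of the v-t graph on 0–3 s: (-9 − 3)/(3 − 0) = -4 cm/s².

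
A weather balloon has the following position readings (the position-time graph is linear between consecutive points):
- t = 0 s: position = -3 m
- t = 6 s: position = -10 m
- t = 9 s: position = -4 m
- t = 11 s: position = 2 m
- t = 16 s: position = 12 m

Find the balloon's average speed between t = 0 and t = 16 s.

Average speed = (total path length)/(elapsed time); on a piecewise-linear x-t graph the path length is Σ|Δx|.
0–6 s: |Δx| = |-10 − -3| = 7 m
6–9 s: |Δx| = |-4 − -10| = 6 m
9–11 s: |Δx| = |2 − -4| = 6 m
11–16 s: |Δx| = |12 − 2| = 10 m
Total path = 29 m; average speed = 29/16 = 1.8125 m/s.

1.8125 m/s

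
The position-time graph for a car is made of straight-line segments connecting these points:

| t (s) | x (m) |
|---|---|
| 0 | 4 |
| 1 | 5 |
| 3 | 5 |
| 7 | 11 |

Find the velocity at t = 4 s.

1.5 m/s

Velocity is the slope of the x-t graph on 3–7 s: (11 − 5)/(7 − 3) = 1.5 m/s.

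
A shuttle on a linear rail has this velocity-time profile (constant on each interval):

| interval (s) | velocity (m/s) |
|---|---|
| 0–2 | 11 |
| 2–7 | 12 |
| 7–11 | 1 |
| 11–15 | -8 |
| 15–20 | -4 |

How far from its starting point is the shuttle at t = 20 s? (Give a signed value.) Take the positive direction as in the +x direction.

Displacement is the signed area under the v-t curve.
0–2 s: 11 × 2 = 22 m
2–7 s: 12 × 5 = 60 m
7–11 s: 1 × 4 = 4 m
11–15 s: -8 × 4 = -32 m
15–20 s: -4 × 5 = -20 m
Net displacement = 34 m

34 m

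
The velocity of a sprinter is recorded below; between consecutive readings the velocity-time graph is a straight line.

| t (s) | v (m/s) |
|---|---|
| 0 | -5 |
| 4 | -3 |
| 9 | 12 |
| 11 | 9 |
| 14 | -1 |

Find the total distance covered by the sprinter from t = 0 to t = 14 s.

Total distance travelled is ∫|v| dt — sum the magnitudes of each area piece.
0–4 s: |½(-5 + -3)(4)| = 16 m
4–9 s: v = 0 at t = 5 s; triangle areas 1.5 + 24 = 25.5 m
9–11 s: |½(12 + 9)(2)| = 21 m
11–14 s: v = 0 at t = 13.7 s; triangle areas 12.15 + 0.15 = 12.3 m
Total distance = 74.8 m

74.8 m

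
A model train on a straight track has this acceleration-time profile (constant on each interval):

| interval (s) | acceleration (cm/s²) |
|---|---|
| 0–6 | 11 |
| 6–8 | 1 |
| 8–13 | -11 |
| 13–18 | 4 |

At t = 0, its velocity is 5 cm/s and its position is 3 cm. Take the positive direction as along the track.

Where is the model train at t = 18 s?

742.5 cm

On each constant-a segment, Δv = aΔt and Δx = v₀Δt + ½aΔt²; chain segment to segment.
0–6 s: v starts 5 cm/s; Δx = 5·6 + ½·11·6² = 228 cm; v ends 71 cm/s.
6–8 s: v starts 71 cm/s; Δx = 71·2 + ½·1·2² = 144 cm; v ends 73 cm/s.
8–13 s: v starts 73 cm/s; Δx = 73·5 + ½·-11·5² = 227.5 cm; v ends 18 cm/s.
13–18 s: v starts 18 cm/s; Δx = 18·5 + ½·4·5² = 140 cm; v ends 38 cm/s.
x(18) = 3 + Σ Δx = 742.5 cm.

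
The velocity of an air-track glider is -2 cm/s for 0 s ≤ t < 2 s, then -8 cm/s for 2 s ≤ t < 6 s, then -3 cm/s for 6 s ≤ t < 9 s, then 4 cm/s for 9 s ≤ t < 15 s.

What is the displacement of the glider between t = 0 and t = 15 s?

-21 cm

Displacement is the signed area under the v-t curve.
0–2 s: -2 × 2 = -4 cm
2–6 s: -8 × 4 = -32 cm
6–9 s: -3 × 3 = -9 cm
9–15 s: 4 × 6 = 24 cm
Net displacement = -21 cm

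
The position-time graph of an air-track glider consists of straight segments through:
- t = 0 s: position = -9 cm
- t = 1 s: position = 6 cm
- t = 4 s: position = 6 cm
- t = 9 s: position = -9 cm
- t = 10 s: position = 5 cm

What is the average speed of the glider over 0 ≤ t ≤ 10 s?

Average speed = (total path length)/(elapsed time); on a piecewise-linear x-t graph the path length is Σ|Δx|.
0–1 s: |Δx| = |6 − -9| = 15 cm
1–4 s: |Δx| = |6 − 6| = 0 cm
4–9 s: |Δx| = |-9 − 6| = 15 cm
9–10 s: |Δx| = |5 − -9| = 14 cm
Total path = 44 cm; average speed = 44/10 = 4.4 cm/s.

4.4 cm/s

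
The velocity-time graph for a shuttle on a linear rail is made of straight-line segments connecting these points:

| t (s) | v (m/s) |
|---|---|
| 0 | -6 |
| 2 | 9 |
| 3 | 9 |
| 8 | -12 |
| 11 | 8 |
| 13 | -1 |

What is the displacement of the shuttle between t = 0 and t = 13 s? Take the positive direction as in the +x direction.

Displacement is the signed area under the v-t curve.
0–2 s: ½(-6 + 9)(2) = 3 m
2–3 s: 9 × 1 = 9 m
3–8 s: ½(9 + -12)(5) = -7.5 m
8–11 s: ½(-12 + 8)(3) = -6 m
11–13 s: ½(8 + -1)(2) = 7 m
Net displacement = 5.5 m

5.5 m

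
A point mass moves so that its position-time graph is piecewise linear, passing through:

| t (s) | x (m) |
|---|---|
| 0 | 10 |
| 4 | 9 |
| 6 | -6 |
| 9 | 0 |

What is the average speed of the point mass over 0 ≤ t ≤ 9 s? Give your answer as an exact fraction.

Average speed = (total path length)/(elapsed time); on a piecewise-linear x-t graph the path length is Σ|Δx|.
0–4 s: |Δx| = |9 − 10| = 1 m
4–6 s: |Δx| = |-6 − 9| = 15 m
6–9 s: |Δx| = |0 − -6| = 6 m
Total path = 22 m; average speed = 22/9 = 22/9 m/s.

22/9 m/s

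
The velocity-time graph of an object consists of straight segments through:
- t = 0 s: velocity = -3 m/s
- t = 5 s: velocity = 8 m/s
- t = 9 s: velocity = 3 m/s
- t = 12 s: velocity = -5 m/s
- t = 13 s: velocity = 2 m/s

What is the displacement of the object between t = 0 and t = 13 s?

30 m

Displacement is the signed area under the v-t curve.
0–5 s: ½(-3 + 8)(5) = 12.5 m
5–9 s: ½(8 + 3)(4) = 22 m
9–12 s: ½(3 + -5)(3) = -3 m
12–13 s: ½(-5 + 2)(1) = -1.5 m
Net displacement = 30 m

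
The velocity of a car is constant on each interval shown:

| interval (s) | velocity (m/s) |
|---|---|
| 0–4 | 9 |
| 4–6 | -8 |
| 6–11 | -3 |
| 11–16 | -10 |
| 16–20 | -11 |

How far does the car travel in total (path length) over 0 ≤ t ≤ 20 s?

161 m

Distance (not displacement) is the total path length: add the absolute areas under v-t.
0–4 s: |9| × 4 = 36 m
4–6 s: |-8| × 2 = 16 m
6–11 s: |-3| × 5 = 15 m
11–16 s: |-10| × 5 = 50 m
16–20 s: |-11| × 4 = 44 m
Total distance = 161 m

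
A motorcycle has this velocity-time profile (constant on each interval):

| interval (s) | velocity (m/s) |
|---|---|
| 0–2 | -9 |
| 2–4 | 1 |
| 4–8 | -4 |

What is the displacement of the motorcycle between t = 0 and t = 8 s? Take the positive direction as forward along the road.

-32 m

Net displacement equals the area under the velocity-time graph (areas below the axis count negative).
0–2 s: -9 × 2 = -18 m
2–4 s: 1 × 2 = 2 m
4–8 s: -4 × 4 = -16 m
Net displacement = -32 m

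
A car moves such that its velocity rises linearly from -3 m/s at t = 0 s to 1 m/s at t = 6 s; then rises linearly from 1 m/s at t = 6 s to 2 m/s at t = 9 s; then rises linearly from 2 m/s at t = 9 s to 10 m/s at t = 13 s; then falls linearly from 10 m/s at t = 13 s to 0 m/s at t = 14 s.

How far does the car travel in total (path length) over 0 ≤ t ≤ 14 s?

41 m

Distance (not displacement) is the total path length: add the absolute areas under v-t.
0–6 s: v = 0 at t = 4.5 s; triangle areas 6.75 + 0.75 = 7.5 m
6–9 s: |½(1 + 2)(3)| = 4.5 m
9–13 s: |½(2 + 10)(4)| = 24 m
13–14 s: |½(10 + 0)(1)| = 5 m
Total distance = 41 m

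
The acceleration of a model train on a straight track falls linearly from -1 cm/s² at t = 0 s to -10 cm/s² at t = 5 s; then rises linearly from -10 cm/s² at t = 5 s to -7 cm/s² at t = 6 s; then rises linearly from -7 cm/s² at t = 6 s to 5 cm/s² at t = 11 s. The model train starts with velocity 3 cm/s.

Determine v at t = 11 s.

Δv equals the area under the a-t graph; then v = v₀ + Δv.
0–5 s: ½(-1 + -10)(5) = -27.5 cm/s
5–6 s: ½(-10 + -7)(1) = -8.5 cm/s
6–11 s: ½(-7 + 5)(5) = -5 cm/s
Δv = -41 cm/s, so v(11) = 3 + (-41) = -38 cm/s.

-38 cm/s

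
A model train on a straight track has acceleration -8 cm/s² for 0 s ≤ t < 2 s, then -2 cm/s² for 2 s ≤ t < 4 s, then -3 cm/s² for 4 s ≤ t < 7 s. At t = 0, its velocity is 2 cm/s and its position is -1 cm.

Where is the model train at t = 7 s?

-112.5 cm

On each constant-a segment, Δv = aΔt and Δx = v₀Δt + ½aΔt²; chain segment to segment.
0–2 s: v starts 2 cm/s; Δx = 2·2 + ½·-8·2² = -12 cm; v ends -14 cm/s.
2–4 s: v starts -14 cm/s; Δx = -14·2 + ½·-2·2² = -32 cm; v ends -18 cm/s.
4–7 s: v starts -18 cm/s; Δx = -18·3 + ½·-3·3² = -67.5 cm; v ends -27 cm/s.
x(7) = -1 + Σ Δx = -112.5 cm.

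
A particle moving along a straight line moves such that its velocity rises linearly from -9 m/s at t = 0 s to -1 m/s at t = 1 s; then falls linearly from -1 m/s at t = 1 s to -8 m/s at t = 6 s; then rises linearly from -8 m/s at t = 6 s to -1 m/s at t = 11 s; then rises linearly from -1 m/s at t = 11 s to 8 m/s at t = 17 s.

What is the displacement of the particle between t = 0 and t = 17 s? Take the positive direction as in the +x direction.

-29 m

Displacement is the signed area under the v-t curve.
0–1 s: ½(-9 + -1)(1) = -5 m
1–6 s: ½(-1 + -8)(5) = -22.5 m
6–11 s: ½(-8 + -1)(5) = -22.5 m
11–17 s: ½(-1 + 8)(6) = 21 m
Net displacement = -29 m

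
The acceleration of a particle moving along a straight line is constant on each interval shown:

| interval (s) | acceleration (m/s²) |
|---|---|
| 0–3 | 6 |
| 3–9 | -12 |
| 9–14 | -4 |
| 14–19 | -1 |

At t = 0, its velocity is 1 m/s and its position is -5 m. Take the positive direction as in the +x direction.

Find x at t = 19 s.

On each constant-a segment, Δv = aΔt and Δx = v₀Δt + ½aΔt²; chain segment to segment.
0–3 s: v starts 1 m/s; Δx = 1·3 + ½·6·3² = 30 m; v ends 19 m/s.
3–9 s: v starts 19 m/s; Δx = 19·6 + ½·-12·6² = -102 m; v ends -53 m/s.
9–14 s: v starts -53 m/s; Δx = -53·5 + ½·-4·5² = -315 m; v ends -73 m/s.
14–19 s: v starts -73 m/s; Δx = -73·5 + ½·-1·5² = -377.5 m; v ends -78 m/s.
x(19) = -5 + Σ Δx = -769.5 m.

-769.5 m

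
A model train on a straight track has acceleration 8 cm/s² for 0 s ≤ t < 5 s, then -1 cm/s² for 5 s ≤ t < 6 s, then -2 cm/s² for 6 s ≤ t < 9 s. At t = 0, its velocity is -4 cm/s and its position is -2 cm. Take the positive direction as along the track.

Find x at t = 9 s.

On each constant-a segment, Δv = aΔt and Δx = v₀Δt + ½aΔt²; chain segment to segment.
0–5 s: v starts -4 cm/s; Δx = -4·5 + ½·8·5² = 80 cm; v ends 36 cm/s.
5–6 s: v starts 36 cm/s; Δx = 36·1 + ½·-1·1² = 35.5 cm; v ends 35 cm/s.
6–9 s: v starts 35 cm/s; Δx = 35·3 + ½·-2·3² = 96 cm; v ends 29 cm/s.
x(9) = -2 + Σ Δx = 209.5 cm.

209.5 cm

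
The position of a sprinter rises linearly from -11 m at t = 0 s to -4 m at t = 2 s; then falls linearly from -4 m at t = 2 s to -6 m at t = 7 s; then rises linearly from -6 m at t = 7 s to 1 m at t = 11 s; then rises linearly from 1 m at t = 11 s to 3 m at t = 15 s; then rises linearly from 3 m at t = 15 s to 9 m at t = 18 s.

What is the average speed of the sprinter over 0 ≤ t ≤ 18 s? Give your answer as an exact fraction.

4/3 m/s

Average speed = (total path length)/(elapsed time); on a piecewise-linear x-t graph the path length is Σ|Δx|.
0–2 s: |Δx| = |-4 − -11| = 7 m
2–7 s: |Δx| = |-6 − -4| = 2 m
7–11 s: |Δx| = |1 − -6| = 7 m
11–15 s: |Δx| = |3 − 1| = 2 m
15–18 s: |Δx| = |9 − 3| = 6 m
Total path = 24 m; average speed = 24/18 = 4/3 m/s.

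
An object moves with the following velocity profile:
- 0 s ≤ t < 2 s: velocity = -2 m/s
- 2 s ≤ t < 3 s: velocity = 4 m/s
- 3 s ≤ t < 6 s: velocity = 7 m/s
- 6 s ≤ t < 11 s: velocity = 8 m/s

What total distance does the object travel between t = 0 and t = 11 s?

Total distance travelled is ∫|v| dt — sum the magnitudes of each area piece.
0–2 s: |-2| × 2 = 4 m
2–3 s: |4| × 1 = 4 m
3–6 s: |7| × 3 = 21 m
6–11 s: |8| × 5 = 40 m
Total distance = 69 m

69 m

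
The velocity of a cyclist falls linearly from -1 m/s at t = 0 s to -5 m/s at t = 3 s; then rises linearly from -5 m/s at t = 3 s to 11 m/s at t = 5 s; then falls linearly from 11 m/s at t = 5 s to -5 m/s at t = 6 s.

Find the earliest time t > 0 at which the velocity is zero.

v changes sign on 3–5 s (from -5 to 11); the graph is linear there, so v = 0 at t = 3 + (5)·(5 − 3)/(11 − -5) = 3.625 s.

t = 3.625 s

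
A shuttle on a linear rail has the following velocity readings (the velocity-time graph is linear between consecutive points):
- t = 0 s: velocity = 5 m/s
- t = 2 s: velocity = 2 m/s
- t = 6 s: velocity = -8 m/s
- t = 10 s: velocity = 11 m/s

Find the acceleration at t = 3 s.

Acceleration is the slope of the v-t graph on 2–6 s: (-8 − 2)/(6 − 2) = -2.5 m/s².

-2.5 m/s²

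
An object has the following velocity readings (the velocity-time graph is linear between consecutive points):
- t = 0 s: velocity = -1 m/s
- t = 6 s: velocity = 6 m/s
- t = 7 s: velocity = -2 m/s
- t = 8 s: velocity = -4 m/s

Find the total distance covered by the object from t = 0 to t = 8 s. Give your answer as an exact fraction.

299/14 m

Distance (not displacement) is the total path length: add the absolute areas under v-t.
0–6 s: v = 0 at t = 6/7 s; triangle areas 3/7 + 108/7 = 111/7 m
6–7 s: v = 0 at t = 6.75 s; triangle areas 2.25 + 0.25 = 2.5 m
7–8 s: |½(-2 + -4)(1)| = 3 m
Total distance = 299/14 m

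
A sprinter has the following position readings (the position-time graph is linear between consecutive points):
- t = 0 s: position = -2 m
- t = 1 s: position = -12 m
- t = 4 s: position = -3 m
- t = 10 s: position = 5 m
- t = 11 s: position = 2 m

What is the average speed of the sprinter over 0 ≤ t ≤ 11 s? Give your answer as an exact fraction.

30/11 m/s

Average speed = (total path length)/(elapsed time); on a piecewise-linear x-t graph the path length is Σ|Δx|.
0–1 s: |Δx| = |-12 − -2| = 10 m
1–4 s: |Δx| = |-3 − -12| = 9 m
4–10 s: |Δx| = |5 − -3| = 8 m
10–11 s: |Δx| = |2 − 5| = 3 m
Total path = 30 m; average speed = 30/11 = 30/11 m/s.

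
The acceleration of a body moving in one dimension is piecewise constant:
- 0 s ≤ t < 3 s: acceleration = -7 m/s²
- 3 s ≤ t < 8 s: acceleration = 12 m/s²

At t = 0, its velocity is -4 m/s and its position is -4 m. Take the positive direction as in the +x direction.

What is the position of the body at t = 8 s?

On each constant-a segment, Δv = aΔt and Δx = v₀Δt + ½aΔt²; chain segment to segment.
0–3 s: v starts -4 m/s; Δx = -4·3 + ½·-7·3² = -43.5 m; v ends -25 m/s.
3–8 s: v starts -25 m/s; Δx = -25·5 + ½·12·5² = 25 m; v ends 35 m/s.
x(8) = -4 + Σ Δx = -22.5 m.

-22.5 m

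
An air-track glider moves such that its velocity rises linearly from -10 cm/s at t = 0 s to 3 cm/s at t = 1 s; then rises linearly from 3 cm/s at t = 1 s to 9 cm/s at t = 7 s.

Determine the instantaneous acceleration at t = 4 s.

1 cm/s²

Acceleration is the slope of the v-t graph on 1–7 s: (9 − 3)/(7 − 1) = 1 cm/s².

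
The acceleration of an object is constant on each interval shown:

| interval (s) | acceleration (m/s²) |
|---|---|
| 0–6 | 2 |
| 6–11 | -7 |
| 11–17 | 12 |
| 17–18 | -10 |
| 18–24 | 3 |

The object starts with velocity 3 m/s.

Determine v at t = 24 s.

60 m/s

Δv equals the area under the a-t graph; then v = v₀ + Δv.
0–6 s: 2 × 6 = 12 m/s
6–11 s: -7 × 5 = -35 m/s
11–17 s: 12 × 6 = 72 m/s
17–18 s: -10 × 1 = -10 m/s
18–24 s: 3 × 6 = 18 m/s
Δv = 57 m/s, so v(24) = 3 + (57) = 60 m/s.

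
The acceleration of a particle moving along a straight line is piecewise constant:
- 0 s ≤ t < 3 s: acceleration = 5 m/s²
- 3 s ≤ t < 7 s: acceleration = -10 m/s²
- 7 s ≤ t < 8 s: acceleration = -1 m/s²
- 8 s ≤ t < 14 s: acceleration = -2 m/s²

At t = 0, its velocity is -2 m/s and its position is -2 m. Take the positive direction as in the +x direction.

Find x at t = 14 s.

-245 m

On each constant-a segment, Δv = aΔt and Δx = v₀Δt + ½aΔt²; chain segment to segment.
0–3 s: v starts -2 m/s; Δx = -2·3 + ½·5·3² = 16.5 m; v ends 13 m/s.
3–7 s: v starts 13 m/s; Δx = 13·4 + ½·-10·4² = -28 m; v ends -27 m/s.
7–8 s: v starts -27 m/s; Δx = -27·1 + ½·-1·1² = -27.5 m; v ends -28 m/s.
8–14 s: v starts -28 m/s; Δx = -28·6 + ½·-2·6² = -204 m; v ends -40 m/s.
x(14) = -2 + Σ Δx = -245 m.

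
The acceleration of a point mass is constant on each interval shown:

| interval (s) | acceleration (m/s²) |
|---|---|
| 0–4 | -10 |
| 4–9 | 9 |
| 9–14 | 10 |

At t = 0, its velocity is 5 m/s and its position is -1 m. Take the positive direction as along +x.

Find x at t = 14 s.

On each constant-a segment, Δv = aΔt and Δx = v₀Δt + ½aΔt²; chain segment to segment.
0–4 s: v starts 5 m/s; Δx = 5·4 + ½·-10·4² = -60 m; v ends -35 m/s.
4–9 s: v starts -35 m/s; Δx = -35·5 + ½·9·5² = -62.5 m; v ends 10 m/s.
9–14 s: v starts 10 m/s; Δx = 10·5 + ½·10·5² = 175 m; v ends 60 m/s.
x(14) = -1 + Σ Δx = 51.5 m.

51.5 m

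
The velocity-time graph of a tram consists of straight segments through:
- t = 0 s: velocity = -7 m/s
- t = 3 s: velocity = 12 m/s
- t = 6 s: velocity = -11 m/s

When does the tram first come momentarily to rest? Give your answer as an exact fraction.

t = 21/19 s

v changes sign on 0–3 s (from -7 to 12); the graph is linear there, so v = 0 at t = 0 + (7)·(3 − 0)/(12 − -7) = 21/19 s.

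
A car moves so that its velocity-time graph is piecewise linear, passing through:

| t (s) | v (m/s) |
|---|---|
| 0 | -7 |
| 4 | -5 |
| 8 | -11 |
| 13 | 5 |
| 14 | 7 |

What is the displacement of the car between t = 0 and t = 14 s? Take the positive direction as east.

Net displacement equals the area under the velocity-time graph (areas below the axis count negative).
0–4 s: ½(-7 + -5)(4) = -24 m
4–8 s: ½(-5 + -11)(4) = -32 m
8–13 s: ½(-11 + 5)(5) = -15 m
13–14 s: ½(5 + 7)(1) = 6 m
Net displacement = -65 m

-65 m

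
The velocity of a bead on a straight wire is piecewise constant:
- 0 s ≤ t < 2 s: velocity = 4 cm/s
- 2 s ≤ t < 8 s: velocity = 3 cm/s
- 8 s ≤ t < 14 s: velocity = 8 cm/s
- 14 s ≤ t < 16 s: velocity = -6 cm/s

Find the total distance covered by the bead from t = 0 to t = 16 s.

Distance (not displacement) is the total path length: add the absolute areas under v-t.
0–2 s: |4| × 2 = 8 cm
2–8 s: |3| × 6 = 18 cm
8–14 s: |8| × 6 = 48 cm
14–16 s: |-6| × 2 = 12 cm
Total distance = 86 cm

86 cm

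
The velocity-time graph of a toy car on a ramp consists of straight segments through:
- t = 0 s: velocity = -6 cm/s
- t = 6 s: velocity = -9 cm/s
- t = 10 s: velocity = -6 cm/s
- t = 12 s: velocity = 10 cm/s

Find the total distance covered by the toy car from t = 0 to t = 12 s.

Total distance travelled is ∫|v| dt — sum the magnitudes of each area piece.
0–6 s: |½(-6 + -9)(6)| = 45 cm
6–10 s: |½(-9 + -6)(4)| = 30 cm
10–12 s: v = 0 at t = 10.75 s; triangle areas 2.25 + 6.25 = 8.5 cm
Total distance = 83.5 cm

83.5 cm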